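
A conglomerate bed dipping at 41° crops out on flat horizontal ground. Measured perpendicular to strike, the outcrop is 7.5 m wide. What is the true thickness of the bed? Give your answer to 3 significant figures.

4.92 m

True thickness t = w · sin(dip) = 7.5 × sin 41°
t = 7.5 × 0.6561 = 4.920 m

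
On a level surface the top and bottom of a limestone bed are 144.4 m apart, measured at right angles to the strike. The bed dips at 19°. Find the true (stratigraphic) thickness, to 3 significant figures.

47.0 m

True thickness t = w · sin(dip) = 144.4 × sin 19°
t = 144.4 × 0.3256 = 47.012 m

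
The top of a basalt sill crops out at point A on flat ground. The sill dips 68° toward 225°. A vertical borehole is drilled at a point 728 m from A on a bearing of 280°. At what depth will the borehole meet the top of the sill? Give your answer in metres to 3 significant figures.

1030 m

The hole lies 55° from the dip direction, so the down-dip offset is 728 × cos 55° = 417.56 m.
Depth = down-dip offset × tan(dip) = 417.56 × tan 68° = 417.56 × 2.4751
Depth = 1033.51 m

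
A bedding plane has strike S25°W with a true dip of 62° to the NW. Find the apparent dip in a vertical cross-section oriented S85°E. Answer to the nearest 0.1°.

60.5°

The strike is S25°W and the section trends S85°E; the acute angle between them is β = 70°.
tan(apparent dip) = tan 62° · sin 70° = 1.7673
apparent dip = arctan 1.7673 = 60.50°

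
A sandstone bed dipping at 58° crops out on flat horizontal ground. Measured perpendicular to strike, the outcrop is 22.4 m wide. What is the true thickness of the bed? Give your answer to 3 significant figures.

19.0 m

True thickness t = w · sin(dip) = 22.4 × sin 58°
t = 22.4 × 0.8480 = 18.996 m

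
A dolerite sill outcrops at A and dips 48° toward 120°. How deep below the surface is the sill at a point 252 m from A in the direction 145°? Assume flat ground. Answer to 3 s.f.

The hole lies 25° from the dip direction, so the down-dip offset is 252 × cos 25° = 228.39 m.
Depth = down-dip offset × tan(dip) = 228.39 × tan 48° = 228.39 × 1.1106
Depth = 253.65 m

254 m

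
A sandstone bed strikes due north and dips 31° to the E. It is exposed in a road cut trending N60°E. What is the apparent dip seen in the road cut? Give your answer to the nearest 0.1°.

The strike is due north and the section trends N60°E; the acute angle between them is β = 60°.
tan α = tan 31° × sin 60° = 0.6009 × 0.8660 = 0.5204
α = arctan(0.5204) = 27.49°

27.5°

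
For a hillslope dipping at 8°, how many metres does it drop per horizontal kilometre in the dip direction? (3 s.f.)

drop per km = 1000 × tan 8° = 1000 × 0.1405

141 m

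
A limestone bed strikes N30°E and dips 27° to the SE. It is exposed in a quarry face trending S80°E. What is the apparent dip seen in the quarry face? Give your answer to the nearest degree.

26°

The section lies 70° from the strike.
tan α = tan 27° × sin 70° = 0.5095 × 0.9397 = 0.4788
α = arctan(0.4788) = 25.58°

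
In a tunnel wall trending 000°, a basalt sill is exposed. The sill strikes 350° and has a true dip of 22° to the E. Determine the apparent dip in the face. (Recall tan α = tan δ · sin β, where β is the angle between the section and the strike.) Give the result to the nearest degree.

4°

The strike is 350° and the section trends 000°; the acute angle between them is β = 10°.
tan α = tan 22° × sin 10° = 0.4040 × 0.1736 = 0.0702
apparent dip = arctan 0.0702 = 4.01°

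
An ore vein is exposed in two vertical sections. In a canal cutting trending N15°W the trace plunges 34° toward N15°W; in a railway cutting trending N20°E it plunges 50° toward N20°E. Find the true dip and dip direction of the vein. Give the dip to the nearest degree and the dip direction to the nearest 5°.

true dip 52°, dip direction 045°

The two traces are lines in the plane: v₁ = (sin 345°·cos 34°, cos 345°·cos 34°, −sin 34°), v₂ = (sin 20°·cos 50°, cos 20°·cos 50°, −sin 50°).
Cross product v₁ × v₂ gives the pole to the plane: n ∝ (0.276, 0.287, 0.306).
tan δ = √(n_x²+n_y²)/n_z = 0.398/0.306, so δ = 52.5°.
The horizontal component of n points toward azimuth atan2(n_x, n_y) = 44°, the dip direction.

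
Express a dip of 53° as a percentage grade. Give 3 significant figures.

grade % = 100 × tan 53° = 100 × 1.3270

133%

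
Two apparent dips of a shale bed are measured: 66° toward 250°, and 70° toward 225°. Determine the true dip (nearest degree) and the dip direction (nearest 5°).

Represent each trace as a vector plunging at its apparent dip toward its trend (east-north-up frame): v₁ = (-0.382, -0.139, -0.914), v₂ = (-0.242, -0.242, -0.940).
n = v₁ × v₂ = (-0.090, -0.138, 0.059) (taken with n_z > 0).
tan δ = √(n_x²+n_y²)/n_z = 0.165/0.059, so δ = 70.4°.
The horizontal component of n points toward azimuth atan2(n_x, n_y) = 213°, the dip direction.

true dip 70°, dip direction 215°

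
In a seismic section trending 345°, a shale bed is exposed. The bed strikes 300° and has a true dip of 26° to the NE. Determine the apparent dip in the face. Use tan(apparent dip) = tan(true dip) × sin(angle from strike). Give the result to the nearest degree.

The section lies 45° from the strike.
tan(apparent dip) = tan 26° · sin 45° = 0.3449
α = arctan(0.3449) = 19.03°

19°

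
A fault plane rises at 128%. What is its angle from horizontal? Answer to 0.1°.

tan θ = 128/100 = 1.2800
θ = arctan(1.2800) = 52.00°

52.0°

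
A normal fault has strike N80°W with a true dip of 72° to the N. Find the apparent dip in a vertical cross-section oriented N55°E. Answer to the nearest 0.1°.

Angle between strike (N80°W) and section (N55°E): β = 45°.
tan α = tan 72° × sin 45° = 3.0777 × 0.7071 = 2.1763
apparent dip = arctan 2.1763 = 65.32°

65.3°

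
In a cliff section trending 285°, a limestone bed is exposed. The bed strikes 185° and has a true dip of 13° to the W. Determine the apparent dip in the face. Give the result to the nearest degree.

The section lies 80° from the strike.
tan(apparent dip) = tan 13° · sin 80° = 0.2274
apparent dip = arctan 0.2274 = 12.81°

13°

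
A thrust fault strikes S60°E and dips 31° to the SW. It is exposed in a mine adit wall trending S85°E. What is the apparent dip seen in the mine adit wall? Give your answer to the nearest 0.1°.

14.2°

The section lies 25° from the strike.
tan α = tan 31° × sin 25° = 0.6009 × 0.4226 = 0.2539
α = arctan(0.2539) = 14.25°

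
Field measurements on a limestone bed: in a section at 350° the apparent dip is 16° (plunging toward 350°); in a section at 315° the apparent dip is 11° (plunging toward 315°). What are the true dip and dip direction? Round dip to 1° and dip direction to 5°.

true dip 16°, dip direction 005°

Each apparent-dip line lies in the plane. As unit vectors (x east, y north, z up), v₁ plunges 16°→350° and v₂ plunges 11°→315°.
The plane normal is n = v₁ × v₂ ∝ (0.011, 0.159, 0.541).
Dip δ = arctan(|n_h|/n_z) = arctan(0.160/0.541) = 16.5°.
Dip direction = azimuth of (n_x, n_y) = atan2(0.011, 0.159) = 4°.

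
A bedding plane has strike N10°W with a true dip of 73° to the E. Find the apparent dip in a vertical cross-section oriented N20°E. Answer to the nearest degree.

Angle between strike (N10°W) and section (N20°E): β = 30°.
tan(apparent dip) = tan 73° · sin 30° = 1.6354
α = arctan(1.6354) = 58.56°

59°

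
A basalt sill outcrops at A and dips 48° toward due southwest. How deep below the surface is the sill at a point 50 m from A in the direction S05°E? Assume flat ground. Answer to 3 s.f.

The hole lies 50° from the dip direction, so the down-dip offset is 50 × cos 50° = 32.14 m.
Depth = down-dip offset × tan(dip) = 32.14 × tan 48° = 32.14 × 1.1106
Depth = 35.69 m

35.7 m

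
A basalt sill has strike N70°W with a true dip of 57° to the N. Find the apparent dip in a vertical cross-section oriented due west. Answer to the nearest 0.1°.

27.8°

The strike is N70°W and the section trends due west; the acute angle between them is β = 20°.
tan α = tan 57° × sin 20° = 1.5399 × 0.3420 = 0.5267
α = arctan(0.5267) = 27.77°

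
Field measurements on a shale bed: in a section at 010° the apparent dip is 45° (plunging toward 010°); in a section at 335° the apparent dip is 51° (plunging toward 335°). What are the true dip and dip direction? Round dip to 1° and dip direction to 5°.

The two traces are lines in the plane: v₁ = (sin 10°·cos 45°, cos 10°·cos 45°, −sin 45°), v₂ = (sin 335°·cos 51°, cos 335°·cos 51°, −sin 51°).
n = v₁ × v₂ = (-0.138, 0.283, 0.255) (taken with n_z > 0).
True dip = arccos(n_z / |n|) = arccos(0.6293) = 51.0°.
The horizontal component of n points toward azimuth atan2(n_x, n_y) = 334°, the dip direction.

true dip 51°, dip direction 335°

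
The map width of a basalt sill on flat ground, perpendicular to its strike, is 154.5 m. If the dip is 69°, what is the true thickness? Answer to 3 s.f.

144 m

True thickness t = w · sin(dip) = 154.5 × sin 69°
t = 154.5 × 0.9336 = 144.238 m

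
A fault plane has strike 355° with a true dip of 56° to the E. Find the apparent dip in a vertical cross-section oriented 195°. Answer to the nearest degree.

The strike is 355° and the section trends 195°; the acute angle between them is β = 20°.
tan(apparent dip) = tan 56° · sin 20° = 0.5071
α = arctan(0.5071) = 26.89°

27°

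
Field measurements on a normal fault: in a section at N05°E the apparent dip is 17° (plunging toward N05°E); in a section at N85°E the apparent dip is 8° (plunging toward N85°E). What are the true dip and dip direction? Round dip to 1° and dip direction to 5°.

true dip 18°, dip direction 020°

Represent each trace as a vector plunging at its apparent dip toward its trend (east-north-up frame): v₁ = (0.083, 0.953, -0.292), v₂ = (0.986, 0.086, -0.139).
The plane normal is n = v₁ × v₂ ∝ (0.107, 0.277, 0.933).
tan δ = √(n_x²+n_y²)/n_z = 0.297/0.933, so δ = 17.7°.
Dip direction = azimuth of (n_x, n_y) = atan2(0.107, 0.277) = 21°.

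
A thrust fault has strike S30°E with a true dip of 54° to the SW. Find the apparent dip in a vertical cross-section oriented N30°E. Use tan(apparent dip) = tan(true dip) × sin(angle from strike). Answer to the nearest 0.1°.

Angle between strike (S30°E) and section (N30°E): β = 60°.
tan(apparent dip) = tan 54° · sin 60° = 1.1920
apparent dip = arctan 1.1920 = 50.01°

50.0°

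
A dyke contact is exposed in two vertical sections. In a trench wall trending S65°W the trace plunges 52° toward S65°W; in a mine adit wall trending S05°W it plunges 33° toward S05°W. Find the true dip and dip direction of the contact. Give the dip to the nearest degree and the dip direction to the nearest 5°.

true dip 52°, dip direction 245°

The two traces are lines in the plane: v₁ = (sin 245°·cos 52°, cos 245°·cos 52°, −sin 52°), v₂ = (sin 185°·cos 33°, cos 185°·cos 33°, −sin 33°).
Cross product v₁ × v₂ gives the pole to the plane: n ∝ (-0.517, -0.246, 0.447).
tan δ = √(n_x²+n_y²)/n_z = 0.572/0.447, so δ = 52.0°.
The horizontal component of n points toward azimuth atan2(n_x, n_y) = 245°, the dip direction.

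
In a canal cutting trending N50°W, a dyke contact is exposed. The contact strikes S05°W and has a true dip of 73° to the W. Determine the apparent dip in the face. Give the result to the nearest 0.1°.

Angle between strike (S05°W) and section (N50°W): β = 55°.
tan(apparent dip) = tan 73° · sin 55° = 2.6793
apparent dip = arctan 2.6793 = 69.53°

69.5°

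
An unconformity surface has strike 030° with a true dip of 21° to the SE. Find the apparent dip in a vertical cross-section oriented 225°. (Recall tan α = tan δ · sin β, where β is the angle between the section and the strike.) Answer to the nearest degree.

6°

The strike is 030° and the section trends 225°; the acute angle between them is β = 15°.
tan(apparent dip) = tan 21° · sin 15° = 0.0994
α = arctan(0.0994) = 5.67°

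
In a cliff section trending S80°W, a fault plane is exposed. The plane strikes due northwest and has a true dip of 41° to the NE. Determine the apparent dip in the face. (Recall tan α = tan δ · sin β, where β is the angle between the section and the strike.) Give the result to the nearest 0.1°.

The strike is due northwest and the section trends S80°W; the acute angle between them is β = 55°.
tan α = tan 41° × sin 55° = 0.8693 × 0.8192 = 0.7121
apparent dip = arctan 0.7121 = 35.45°

35.5°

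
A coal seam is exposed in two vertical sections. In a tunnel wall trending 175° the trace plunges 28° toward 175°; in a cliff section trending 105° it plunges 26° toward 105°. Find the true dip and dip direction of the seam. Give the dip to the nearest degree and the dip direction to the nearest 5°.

true dip 32°, dip direction 145°

Represent each trace as a vector plunging at its apparent dip toward its trend (east-north-up frame): v₁ = (0.077, -0.880, -0.469), v₂ = (0.868, -0.233, -0.438).
Cross product v₁ × v₂ gives the pole to the plane: n ∝ (0.276, -0.374, 0.746).
tan δ = √(n_x²+n_y²)/n_z = 0.465/0.746, so δ = 31.9°.
Dip direction = azimuth of (n_x, n_y) = atan2(0.276, -0.374) = 144°.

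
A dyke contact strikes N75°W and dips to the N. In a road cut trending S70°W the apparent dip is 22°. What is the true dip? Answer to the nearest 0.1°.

The section is 35° from the strike.
tan δ = tan α / sin β = tan 22° / sin 35° = 0.4040 / 0.5736 = 0.7044
δ = arctan(0.7044) = 35.16°

35.2°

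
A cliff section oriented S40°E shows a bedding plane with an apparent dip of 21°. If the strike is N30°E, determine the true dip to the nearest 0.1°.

22.2°

The section is 70° from the strike.
tan δ = tan α / sin β = tan 21° / sin 70° = 0.3839 / 0.9397 = 0.4085
true dip = arctan 0.4085 = 22.22°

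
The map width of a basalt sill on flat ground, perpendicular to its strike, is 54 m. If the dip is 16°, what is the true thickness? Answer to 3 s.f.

14.9 m

True thickness t = w · sin(dip) = 54 × sin 16°
t = 54 × 0.2756 = 14.884 m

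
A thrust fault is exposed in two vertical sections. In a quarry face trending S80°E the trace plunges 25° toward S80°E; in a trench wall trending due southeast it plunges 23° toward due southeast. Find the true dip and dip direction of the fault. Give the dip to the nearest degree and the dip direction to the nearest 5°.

Represent each trace as a vector plunging at its apparent dip toward its trend (east-north-up frame): v₁ = (0.893, -0.157, -0.423), v₂ = (0.651, -0.651, -0.391).
n = v₁ × v₂ = (0.214, -0.074, 0.479) (taken with n_z > 0).
Dip δ = arctan(|n_h|/n_z) = arctan(0.226/0.479) = 25.3°.
The horizontal component of n points toward azimuth atan2(n_x, n_y) = 109°, the dip direction.

true dip 25°, dip direction 110°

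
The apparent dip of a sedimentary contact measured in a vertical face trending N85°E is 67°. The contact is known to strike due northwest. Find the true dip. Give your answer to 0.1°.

β = acute angle between strike due northwest and section N85°E = 50°.
tan δ = tan α / sin β = tan 67° / sin 50° = 2.3559 / 0.7660 = 3.0753
δ = arctan(3.0753) = 71.99°

72.0°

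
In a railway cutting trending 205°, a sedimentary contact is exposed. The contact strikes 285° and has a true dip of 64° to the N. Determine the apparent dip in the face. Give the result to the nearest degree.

64°

Angle between strike (285°) and section (205°): β = 80°.
tan α = tan 64° × sin 80° = 2.0503 × 0.9848 = 2.0192
α = arctan(2.0192) = 63.65°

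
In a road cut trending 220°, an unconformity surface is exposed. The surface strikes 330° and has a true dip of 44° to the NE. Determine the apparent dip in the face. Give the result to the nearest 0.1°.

42.2°

The strike is 330° and the section trends 220°; the acute angle between them is β = 70°.
tan α = tan 44° × sin 70° = 0.9657 × 0.9397 = 0.9075
α = arctan(0.9075) = 42.22°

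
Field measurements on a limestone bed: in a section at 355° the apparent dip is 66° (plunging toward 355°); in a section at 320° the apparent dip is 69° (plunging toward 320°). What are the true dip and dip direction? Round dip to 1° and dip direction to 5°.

Each apparent-dip line lies in the plane. As unit vectors (x east, y north, z up), v₁ plunges 66°→355° and v₂ plunges 69°→320°.
n = v₁ × v₂ = (-0.127, 0.177, 0.084) (taken with n_z > 0).
tan δ = √(n_x²+n_y²)/n_z = 0.218/0.084, so δ = 69.1°.
Dip direction = atan2(-0.127, 0.177) = 324° (azimuth of n's horizontal projection).

true dip 69°, dip direction 325°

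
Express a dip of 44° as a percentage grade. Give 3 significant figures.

grade % = 100 × tan 44° = 100 × 0.9657

96.6%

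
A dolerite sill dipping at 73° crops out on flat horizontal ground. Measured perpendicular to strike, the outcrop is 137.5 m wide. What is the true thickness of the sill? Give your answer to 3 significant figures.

True thickness t = w · sin(dip) = 137.5 × sin 73°
t = 137.5 × 0.9563 = 131.492 m

131 m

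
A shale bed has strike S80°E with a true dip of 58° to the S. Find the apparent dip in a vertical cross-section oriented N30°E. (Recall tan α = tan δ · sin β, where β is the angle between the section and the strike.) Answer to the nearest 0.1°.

Angle between strike (S80°E) and section (N30°E): β = 70°.
tan(apparent dip) = tan 58° · sin 70° = 1.5038
α = arctan(1.5038) = 56.38°

56.4°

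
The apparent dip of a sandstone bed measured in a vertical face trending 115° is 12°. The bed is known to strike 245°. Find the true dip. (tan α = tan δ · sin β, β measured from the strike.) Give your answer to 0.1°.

15.5°

β = acute angle between strike 245° and section 115° = 50°.
tan(true dip) = tan 12° / sin 50° = 0.2775
true dip = arctan 0.2775 = 15.51°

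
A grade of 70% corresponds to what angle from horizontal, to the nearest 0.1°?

35.0°

tan θ = 70/100 = 0.7000
θ = arctan(0.7000) = 34.99°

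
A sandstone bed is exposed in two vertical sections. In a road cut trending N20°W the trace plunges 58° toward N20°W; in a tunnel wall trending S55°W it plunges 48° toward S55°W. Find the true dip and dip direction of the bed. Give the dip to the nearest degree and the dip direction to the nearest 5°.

Represent each trace as a vector plunging at its apparent dip toward its trend (east-north-up frame): v₁ = (-0.181, 0.498, -0.848), v₂ = (-0.548, -0.384, -0.743).
The plane normal is n = v₁ × v₂ ∝ (-0.696, 0.330, 0.343).
Dip δ = arctan(|n_h|/n_z) = arctan(0.770/0.343) = 66.0°.
Dip direction = azimuth of (n_x, n_y) = atan2(-0.696, 0.330) = 295°.

true dip 66°, dip direction 295°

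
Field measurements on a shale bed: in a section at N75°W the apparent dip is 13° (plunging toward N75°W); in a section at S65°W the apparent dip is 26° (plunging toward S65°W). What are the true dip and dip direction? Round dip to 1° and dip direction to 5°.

true dip 28°, dip direction 220°

The two traces are lines in the plane: v₁ = (sin 285°·cos 13°, cos 285°·cos 13°, −sin 13°), v₂ = (sin 245°·cos 26°, cos 245°·cos 26°, −sin 26°).
The plane normal is n = v₁ × v₂ ∝ (-0.196, -0.229, 0.563).
True dip = arccos(n_z / |n|) = arccos(0.8814) = 28.2°.
Dip direction = azimuth of (n_x, n_y) = atan2(-0.196, -0.229) = 221°.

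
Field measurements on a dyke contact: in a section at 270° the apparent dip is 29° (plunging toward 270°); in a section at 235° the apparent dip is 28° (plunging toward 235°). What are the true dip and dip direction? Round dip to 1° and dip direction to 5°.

Each apparent-dip line lies in the plane. As unit vectors (x east, y north, z up), v₁ plunges 29°→270° and v₂ plunges 28°→235°.
Cross product v₁ × v₂ gives the pole to the plane: n ∝ (-0.246, -0.060, 0.443).
True dip = arccos(n_z / |n|) = arccos(0.8686) = 29.7°.
Dip direction = azimuth of (n_x, n_y) = atan2(-0.246, -0.060) = 256°.

true dip 30°, dip direction 255°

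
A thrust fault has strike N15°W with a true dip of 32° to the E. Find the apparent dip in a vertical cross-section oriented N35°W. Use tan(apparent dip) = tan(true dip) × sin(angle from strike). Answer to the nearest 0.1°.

12.1°

The section lies 20° from the strike.
tan α = tan 32° × sin 20° = 0.6249 × 0.3420 = 0.2137
apparent dip = arctan 0.2137 = 12.06°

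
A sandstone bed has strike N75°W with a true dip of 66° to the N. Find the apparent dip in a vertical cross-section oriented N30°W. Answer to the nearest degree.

58°

The section lies 45° from the strike.
tan α = tan 66° × sin 45° = 2.2460 × 0.7071 = 1.5882
apparent dip = arctan 1.5882 = 57.80°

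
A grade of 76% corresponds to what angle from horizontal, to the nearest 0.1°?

37.2°

tan θ = 76/100 = 0.7600
θ = arctan(0.7600) = 37.23°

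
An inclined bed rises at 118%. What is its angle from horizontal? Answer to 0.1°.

tan θ = 118/100 = 1.1800
θ = arctan(1.1800) = 49.72°

49.7°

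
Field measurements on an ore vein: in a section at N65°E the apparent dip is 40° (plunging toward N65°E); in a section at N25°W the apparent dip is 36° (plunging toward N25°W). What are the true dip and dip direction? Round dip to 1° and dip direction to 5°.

The two traces are lines in the plane: v₁ = (sin 65°·cos 40°, cos 65°·cos 40°, −sin 40°), v₂ = (sin 335°·cos 36°, cos 335°·cos 36°, −sin 36°).
n = v₁ × v₂ = (0.281, 0.628, 0.620) (taken with n_z > 0).
Dip δ = arctan(|n_h|/n_z) = arctan(0.688/0.620) = 48.0°.
Dip direction = azimuth of (n_x, n_y) = atan2(0.281, 0.628) = 24°.

true dip 48°, dip direction 025°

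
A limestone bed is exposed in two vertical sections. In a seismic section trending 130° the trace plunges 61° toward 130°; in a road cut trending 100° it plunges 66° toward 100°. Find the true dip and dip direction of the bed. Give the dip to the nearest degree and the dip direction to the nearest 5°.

Represent each trace as a vector plunging at its apparent dip toward its trend (east-north-up frame): v₁ = (0.371, -0.312, -0.875), v₂ = (0.401, -0.071, -0.914).
n = v₁ × v₂ = (0.223, -0.011, 0.099) (taken with n_z > 0).
True dip = arccos(n_z / |n|) = arccos(0.4041) = 66.2°.
Dip direction = atan2(0.223, -0.011) = 93° (azimuth of n's horizontal projection).

true dip 66°, dip direction 095°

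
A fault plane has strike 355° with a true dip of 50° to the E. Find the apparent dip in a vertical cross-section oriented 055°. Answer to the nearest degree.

Angle between strike (355°) and section (055°): β = 60°.
tan α = tan 50° × sin 60° = 1.1918 × 0.8660 = 1.0321
α = arctan(1.0321) = 45.90°

46°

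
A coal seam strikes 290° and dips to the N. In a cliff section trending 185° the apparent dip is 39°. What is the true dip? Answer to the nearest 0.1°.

40.0°

The section is 75° from the strike.
tan δ = tan α / sin β = tan 39° / sin 75° = 0.8098 / 0.9659 = 0.8384
δ = arctan(0.8384) = 39.97°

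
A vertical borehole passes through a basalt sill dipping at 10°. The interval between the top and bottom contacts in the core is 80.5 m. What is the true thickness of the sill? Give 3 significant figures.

79.3 m

True thickness t = h · cos(dip) = 80.5 × cos 10°
t = 80.5 × 0.9848 = 79.277 m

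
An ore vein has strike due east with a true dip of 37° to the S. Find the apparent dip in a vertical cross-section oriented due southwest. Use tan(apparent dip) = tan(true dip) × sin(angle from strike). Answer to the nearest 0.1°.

The strike is due east and the section trends due southwest; the acute angle between them is β = 45°.
tan α = tan 37° × sin 45° = 0.7536 × 0.7071 = 0.5328
α = arctan(0.5328) = 28.05°

28.1°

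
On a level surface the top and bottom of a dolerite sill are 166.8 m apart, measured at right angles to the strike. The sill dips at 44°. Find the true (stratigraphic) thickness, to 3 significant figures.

116 m

True thickness t = w · sin(dip) = 166.8 × sin 44°
t = 166.8 × 0.6947 = 115.869 m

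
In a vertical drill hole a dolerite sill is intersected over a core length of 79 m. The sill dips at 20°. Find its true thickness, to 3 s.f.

True thickness t = h · cos(dip) = 79 × cos 20°
t = 79 × 0.9397 = 74.236 m

74.2 m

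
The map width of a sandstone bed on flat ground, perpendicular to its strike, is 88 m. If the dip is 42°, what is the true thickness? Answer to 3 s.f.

True thickness t = w · sin(dip) = 88 × sin 42°
t = 88 × 0.6691 = 58.883 m

58.9 m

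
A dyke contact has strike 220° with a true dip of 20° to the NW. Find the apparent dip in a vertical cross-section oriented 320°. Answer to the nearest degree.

The section lies 80° from the strike.
tan(apparent dip) = tan 20° · sin 80° = 0.3584
α = arctan(0.3584) = 19.72°

20°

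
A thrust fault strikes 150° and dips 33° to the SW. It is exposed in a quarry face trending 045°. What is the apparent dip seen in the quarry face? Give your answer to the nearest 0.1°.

32.1°

The strike is 150° and the section trends 045°; the acute angle between them is β = 75°.
tan(apparent dip) = tan 33° · sin 75° = 0.6273
α = arctan(0.6273) = 32.10°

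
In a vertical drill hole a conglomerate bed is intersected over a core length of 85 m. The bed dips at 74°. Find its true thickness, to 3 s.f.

True thickness t = h · cos(dip) = 85 × cos 74°
t = 85 × 0.2756 = 23.429 m

23.4 m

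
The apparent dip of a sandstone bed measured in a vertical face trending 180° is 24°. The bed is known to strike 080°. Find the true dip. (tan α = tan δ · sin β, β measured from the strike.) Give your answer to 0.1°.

β = acute angle between strike 080° and section 180° = 80°.
tan δ = tan α / sin β = tan 24° / sin 80° = 0.4452 / 0.9848 = 0.4521
true dip = arctan 0.4521 = 24.33°

24.3°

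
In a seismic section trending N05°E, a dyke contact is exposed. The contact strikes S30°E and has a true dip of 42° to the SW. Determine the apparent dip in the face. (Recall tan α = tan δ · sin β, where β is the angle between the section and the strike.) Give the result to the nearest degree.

Angle between strike (S30°E) and section (N05°E): β = 35°.
tan α = tan 42° × sin 35° = 0.9004 × 0.5736 = 0.5165
apparent dip = arctan 0.5165 = 27.31°

27°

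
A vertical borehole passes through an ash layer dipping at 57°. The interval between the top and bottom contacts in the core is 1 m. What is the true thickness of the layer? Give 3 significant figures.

0.545 m

True thickness t = h · cos(dip) = 1 × cos 57°
t = 1 × 0.5446 = 0.545 m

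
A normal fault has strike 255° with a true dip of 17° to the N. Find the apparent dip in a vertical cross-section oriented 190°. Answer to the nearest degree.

The section lies 65° from the strike.
tan α = tan 17° × sin 65° = 0.3057 × 0.9063 = 0.2771
α = arctan(0.2771) = 15.49°

15°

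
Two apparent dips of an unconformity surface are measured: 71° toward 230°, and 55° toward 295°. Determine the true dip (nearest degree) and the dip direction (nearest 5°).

Each apparent-dip line lies in the plane. As unit vectors (x east, y north, z up), v₁ plunges 71°→230° and v₂ plunges 55°→295°.
n = v₁ × v₂ = (-0.401, -0.287, 0.169) (taken with n_z > 0).
Dip δ = arctan(|n_h|/n_z) = arctan(0.493/0.169) = 71.1°.
Dip direction = azimuth of (n_x, n_y) = atan2(-0.401, -0.287) = 234°.

true dip 71°, dip direction 235°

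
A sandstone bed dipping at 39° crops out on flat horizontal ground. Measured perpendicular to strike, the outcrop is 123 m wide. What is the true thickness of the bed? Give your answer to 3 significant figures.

True thickness t = w · sin(dip) = 123 × sin 39°
t = 123 × 0.6293 = 77.406 m

77.4 m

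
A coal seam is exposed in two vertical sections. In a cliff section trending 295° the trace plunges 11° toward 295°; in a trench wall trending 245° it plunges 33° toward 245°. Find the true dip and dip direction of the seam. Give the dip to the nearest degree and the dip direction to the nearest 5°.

The two traces are lines in the plane: v₁ = (sin 295°·cos 11°, cos 295°·cos 11°, −sin 11°), v₂ = (sin 245°·cos 33°, cos 245°·cos 33°, −sin 33°).
n = v₁ × v₂ = (-0.294, -0.340, 0.631) (taken with n_z > 0).
True dip = arccos(n_z / |n|) = arccos(0.8147) = 35.4°.
Dip direction = atan2(-0.294, -0.340) = 221° (azimuth of n's horizontal projection).

true dip 35°, dip direction 220°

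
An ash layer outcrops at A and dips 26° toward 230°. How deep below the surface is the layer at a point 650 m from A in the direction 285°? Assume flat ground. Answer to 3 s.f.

The hole lies 55° from the dip direction, so the down-dip offset is 650 × cos 55° = 372.82 m.
Depth = down-dip offset × tan(dip) = 372.82 × tan 26° = 372.82 × 0.4877
Depth = 181.84 m

182 m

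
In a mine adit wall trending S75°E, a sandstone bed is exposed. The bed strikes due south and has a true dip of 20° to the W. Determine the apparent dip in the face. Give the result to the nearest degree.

The strike is due south and the section trends S75°E; the acute angle between them is β = 75°.
tan α = tan 20° × sin 75° = 0.3640 × 0.9659 = 0.3516
α = arctan(0.3516) = 19.37°

19°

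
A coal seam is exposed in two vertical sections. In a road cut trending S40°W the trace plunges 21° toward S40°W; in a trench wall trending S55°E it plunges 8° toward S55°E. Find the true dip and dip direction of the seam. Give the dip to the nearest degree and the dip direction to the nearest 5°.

true dip 23°, dip direction 195°

The two traces are lines in the plane: v₁ = (sin 220°·cos 21°, cos 220°·cos 21°, −sin 21°), v₂ = (sin 125°·cos 8°, cos 125°·cos 8°, −sin 8°).
Cross product v₁ × v₂ gives the pole to the plane: n ∝ (-0.104, -0.374, 0.921).
tan δ = √(n_x²+n_y²)/n_z = 0.388/0.921, so δ = 22.9°.
Dip direction = atan2(-0.104, -0.374) = 196° (azimuth of n's horizontal projection).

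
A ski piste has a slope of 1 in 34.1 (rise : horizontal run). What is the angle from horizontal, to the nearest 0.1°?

1.7°

tan θ = 1/34.1 = 0.0293
θ = arctan(0.0293) = 1.68°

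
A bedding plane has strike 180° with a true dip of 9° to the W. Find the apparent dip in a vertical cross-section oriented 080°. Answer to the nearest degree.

Angle between strike (180°) and section (080°): β = 80°.
tan(apparent dip) = tan 9° · sin 80° = 0.1560
α = arctan(0.1560) = 8.87°

9°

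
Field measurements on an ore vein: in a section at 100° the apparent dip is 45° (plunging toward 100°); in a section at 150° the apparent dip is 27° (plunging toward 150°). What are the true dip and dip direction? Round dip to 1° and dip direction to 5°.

true dip 45°, dip direction 090°

Represent each trace as a vector plunging at its apparent dip toward its trend (east-north-up frame): v₁ = (0.696, -0.123, -0.707), v₂ = (0.446, -0.772, -0.454).
n = v₁ × v₂ = (0.490, -0.001, 0.483) (taken with n_z > 0).
Dip δ = arctan(|n_h|/n_z) = arctan(0.490/0.483) = 45.4°.
Dip direction = atan2(0.490, -0.001) = 90° (azimuth of n's horizontal projection).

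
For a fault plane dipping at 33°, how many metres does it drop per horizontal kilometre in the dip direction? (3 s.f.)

drop per km = 1000 × tan 33° = 1000 × 0.6494

649 m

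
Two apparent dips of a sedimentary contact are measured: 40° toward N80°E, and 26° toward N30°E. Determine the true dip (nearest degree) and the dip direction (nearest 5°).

Each apparent-dip line lies in the plane. As unit vectors (x east, y north, z up), v₁ plunges 40°→N80°E and v₂ plunges 26°→N30°E.
n = v₁ × v₂ = (0.442, 0.042, 0.527) (taken with n_z > 0).
tan δ = √(n_x²+n_y²)/n_z = 0.444/0.527, so δ = 40.1°.
Dip direction = atan2(0.442, 0.042) = 85° (azimuth of n's horizontal projection).

true dip 40°, dip direction 085°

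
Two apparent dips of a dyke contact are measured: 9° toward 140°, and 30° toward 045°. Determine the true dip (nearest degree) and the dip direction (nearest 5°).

Represent each trace as a vector plunging at its apparent dip toward its trend (east-north-up frame): v₁ = (0.635, -0.757, -0.156), v₂ = (0.612, 0.612, -0.500).
Cross product v₁ × v₂ gives the pole to the plane: n ∝ (0.474, 0.222, 0.852).
tan δ = √(n_x²+n_y²)/n_z = 0.523/0.852, so δ = 31.6°.
Dip direction = azimuth of (n_x, n_y) = atan2(0.474, 0.222) = 65°.

true dip 32°, dip direction 065°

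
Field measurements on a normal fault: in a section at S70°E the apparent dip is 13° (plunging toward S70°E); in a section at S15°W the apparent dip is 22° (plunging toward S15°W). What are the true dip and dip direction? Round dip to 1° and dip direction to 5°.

true dip 24°, dip direction 170°

The two traces are lines in the plane: v₁ = (sin 110°·cos 13°, cos 110°·cos 13°, −sin 13°), v₂ = (sin 195°·cos 22°, cos 195°·cos 22°, −sin 22°).
The plane normal is n = v₁ × v₂ ∝ (0.077, -0.397, 0.900).
True dip = arccos(n_z / |n|) = arccos(0.9122) = 24.2°.
Dip direction = azimuth of (n_x, n_y) = atan2(0.077, -0.397) = 169°.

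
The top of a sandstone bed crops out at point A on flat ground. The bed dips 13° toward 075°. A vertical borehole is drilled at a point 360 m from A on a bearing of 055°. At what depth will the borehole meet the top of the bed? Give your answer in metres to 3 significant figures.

78.1 m

The hole lies 20° from the dip direction, so the down-dip offset is 360 × cos 20° = 338.29 m.
Depth = down-dip offset × tan(dip) = 338.29 × tan 13° = 338.29 × 0.2309
Depth = 78.10 m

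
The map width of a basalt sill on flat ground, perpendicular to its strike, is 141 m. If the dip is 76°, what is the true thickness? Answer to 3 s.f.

137 m

True thickness t = w · sin(dip) = 141 × sin 76°
t = 141 × 0.9703 = 136.812 m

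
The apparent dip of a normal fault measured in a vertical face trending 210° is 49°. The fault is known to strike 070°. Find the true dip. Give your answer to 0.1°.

60.8°

β = acute angle between strike 070° and section 210° = 40°.
tan(true dip) = tan 49° / sin 40° = 1.7897
true dip = arctan 1.7897 = 60.80°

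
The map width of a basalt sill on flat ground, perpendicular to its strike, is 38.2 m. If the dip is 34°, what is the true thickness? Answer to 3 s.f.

21.4 m

True thickness t = w · sin(dip) = 38.2 × sin 34°
t = 38.2 × 0.5592 = 21.361 m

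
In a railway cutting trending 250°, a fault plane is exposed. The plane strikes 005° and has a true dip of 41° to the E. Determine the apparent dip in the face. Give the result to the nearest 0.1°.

38.2°

The strike is 005° and the section trends 250°; the acute angle between them is β = 65°.
tan(apparent dip) = tan 41° · sin 65° = 0.7878
α = arctan(0.7878) = 38.23°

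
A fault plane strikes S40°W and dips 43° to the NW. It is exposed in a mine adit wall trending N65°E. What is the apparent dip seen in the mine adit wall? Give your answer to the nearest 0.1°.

The strike is S40°W and the section trends N65°E; the acute angle between them is β = 25°.
tan(apparent dip) = tan 43° · sin 25° = 0.3941
apparent dip = arctan 0.3941 = 21.51°

21.5°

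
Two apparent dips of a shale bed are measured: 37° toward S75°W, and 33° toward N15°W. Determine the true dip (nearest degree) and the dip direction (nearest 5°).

Represent each trace as a vector plunging at its apparent dip toward its trend (east-north-up frame): v₁ = (-0.771, -0.207, -0.602), v₂ = (-0.217, 0.810, -0.545).
n = v₁ × v₂ = (-0.600, 0.290, 0.670) (taken with n_z > 0).
True dip = arccos(n_z / |n|) = arccos(0.7090) = 44.8°.
Dip direction = atan2(-0.600, 0.290) = 296° (azimuth of n's horizontal projection).

true dip 45°, dip direction 295°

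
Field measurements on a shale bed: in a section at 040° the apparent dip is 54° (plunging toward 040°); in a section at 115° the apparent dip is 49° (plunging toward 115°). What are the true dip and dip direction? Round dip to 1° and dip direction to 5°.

true dip 58°, dip direction 070°

Represent each trace as a vector plunging at its apparent dip toward its trend (east-north-up frame): v₁ = (0.378, 0.450, -0.809), v₂ = (0.595, -0.277, -0.755).
n = v₁ × v₂ = (0.564, 0.196, 0.372) (taken with n_z > 0).
tan δ = √(n_x²+n_y²)/n_z = 0.597/0.372, so δ = 58.0°.
Dip direction = atan2(0.564, 0.196) = 71° (azimuth of n's horizontal projection).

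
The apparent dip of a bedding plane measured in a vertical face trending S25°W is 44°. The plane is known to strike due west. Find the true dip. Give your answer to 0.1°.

46.8°

The section is 65° from the strike.
tan(true dip) = tan 44° / sin 65° = 1.0655
δ = arctan(1.0655) = 46.82°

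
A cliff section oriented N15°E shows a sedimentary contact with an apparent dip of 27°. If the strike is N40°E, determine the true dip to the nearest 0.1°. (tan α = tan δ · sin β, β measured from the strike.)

The section is 25° from the strike.
tan δ = tan α / sin β = tan 27° / sin 25° = 0.5095 / 0.4226 = 1.2056
true dip = arctan 1.2056 = 50.33°

50.3°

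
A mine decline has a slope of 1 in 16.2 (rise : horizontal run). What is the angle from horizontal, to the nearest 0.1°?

3.5°

tan θ = 1/16.2 = 0.0617
θ = arctan(0.0617) = 3.53°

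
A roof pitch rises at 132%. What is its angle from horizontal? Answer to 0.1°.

tan θ = 132/100 = 1.3200
θ = arctan(1.3200) = 52.85°

52.9°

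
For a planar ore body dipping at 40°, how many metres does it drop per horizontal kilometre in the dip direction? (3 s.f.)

839 m

drop per km = 1000 × tan 40° = 1000 × 0.8391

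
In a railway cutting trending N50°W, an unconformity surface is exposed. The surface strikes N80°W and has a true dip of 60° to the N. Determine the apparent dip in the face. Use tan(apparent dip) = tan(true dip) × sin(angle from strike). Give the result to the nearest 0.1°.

Angle between strike (N80°W) and section (N50°W): β = 30°.
tan(apparent dip) = tan 60° · sin 30° = 0.8660
α = arctan(0.8660) = 40.89°

40.9°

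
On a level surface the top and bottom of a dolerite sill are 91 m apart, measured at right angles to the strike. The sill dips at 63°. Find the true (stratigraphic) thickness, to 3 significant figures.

81.1 m

True thickness t = w · sin(dip) = 91 × sin 63°
t = 91 × 0.8910 = 81.082 m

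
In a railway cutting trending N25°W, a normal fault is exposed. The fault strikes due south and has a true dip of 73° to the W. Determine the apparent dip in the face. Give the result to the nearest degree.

Angle between strike (due south) and section (N25°W): β = 25°.
tan(apparent dip) = tan 73° · sin 25° = 1.3823
α = arctan(1.3823) = 54.12°

54°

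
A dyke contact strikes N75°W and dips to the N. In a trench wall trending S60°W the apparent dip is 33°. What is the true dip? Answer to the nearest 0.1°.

β = acute angle between strike N75°W and section S60°W = 45°.
tan(true dip) = tan 33° / sin 45° = 0.9184
true dip = arctan 0.9184 = 42.56°

42.6°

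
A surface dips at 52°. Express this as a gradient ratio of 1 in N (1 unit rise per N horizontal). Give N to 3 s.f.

1 : N means tan θ = 1/N, so N = 1/tan 52° = 1/1.2799

1 in 0.781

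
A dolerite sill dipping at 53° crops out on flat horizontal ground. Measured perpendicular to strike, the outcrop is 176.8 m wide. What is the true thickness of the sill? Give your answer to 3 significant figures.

True thickness t = w · sin(dip) = 176.8 × sin 53°
t = 176.8 × 0.7986 = 141.199 m

141 m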